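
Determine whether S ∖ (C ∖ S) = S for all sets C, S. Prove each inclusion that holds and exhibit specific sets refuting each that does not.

(⊆) Let x ∈ S ∖ (C ∖ S). Then either x ∈ S and x ∉ C; or x ∈ C ∩ S. In each case x ∈ S, so S ∖ (C ∖ S) ⊆ S.

(⊇) Let x ∈ S. Then either x ∈ S and x ∉ C; or x ∈ C ∩ S. In each case x ∈ S ∖ (C ∖ S), so S ⊆ S ∖ (C ∖ S).

The two sets are equal.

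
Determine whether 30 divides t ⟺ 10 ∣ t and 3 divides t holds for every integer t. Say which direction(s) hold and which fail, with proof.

Equivalent; both directions hold.

Forward direction. If 30 ∣ t, write t = 30q. Since 30 = 3·10, t = 10·(3q), so 10 ∣ t; and since 30 = 10·3, t = 3·(10q), so 3 ∣ t.

Converse. Suppose 10 ∣ t and 3 ∣ t. Any common multiple of 10 and 3 is a multiple of their lcm; here gcd(10, 3) = 1, so lcm(10, 3) = 10·3 = 30, so 30 ∣ t.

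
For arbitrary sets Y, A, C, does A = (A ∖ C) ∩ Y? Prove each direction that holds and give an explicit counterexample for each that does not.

(⊆) This inclusion fails. Take Y = ∅, A = {1}, C = ∅; then 1 ∈ A but 1 ∉ (A ∖ C) ∩ Y.

(⊇) Let x ∈ (A ∖ C) ∩ Y. Then x ∈ Y ∩ A and x ∉ C, from which x ∈ A.

Only the reverse inclusion holds.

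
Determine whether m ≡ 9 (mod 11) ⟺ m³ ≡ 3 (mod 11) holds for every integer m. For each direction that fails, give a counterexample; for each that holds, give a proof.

Both directions hold.

(⟹) Suppose m ≡ 9 (mod 11). Write m = 11j + 9. Then (11j + 9)³ = 1331j³ + 3267j² + 2673j + 729 = 11(121j³ + 297j² + 243j + 66) + 3, so m³ ≡ 3 (mod 11).

(⟸) For the converse, argue contrapositively. If m ≢ 9 (mod 11), then m is congruent to one of 0, 1, 2, 3, 4, 5, 6, 7, 8, 10 modulo 11, and these give m³ ≡ 0, 1, 8, 5, 9, 4, 7, 2, 6, 10 respectively — never 3.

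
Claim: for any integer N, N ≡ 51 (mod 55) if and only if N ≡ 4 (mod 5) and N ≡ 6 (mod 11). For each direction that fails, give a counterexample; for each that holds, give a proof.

Neither direction holds.

Forward direction. This fails: N = 51 gives 51 ≡ 51 (mod 55) but 51 ≡ 1 (mod 5), so the conjunction on the right does not hold.

Converse. This fails: N = 39 satisfies both congruences on the right (39 ≡ 4 mod 5 and 39 ≡ 6 mod 11) yet 39 ≡ 39 (mod 55), not 51.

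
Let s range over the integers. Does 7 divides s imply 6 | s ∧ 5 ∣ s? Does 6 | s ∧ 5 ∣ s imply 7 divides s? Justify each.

(→) This fails: take s = 7. Certainly 7 ∣ 7, but 6 ∤ 7.

(←) This fails: take s = 30. Both 6 ∣ 30 and 5 ∣ 30, yet 30 is not a multiple of 7 (since 30 = 4·7 + 2), so 7 ∤ 30.

(⇒) fails and (⇐) fails.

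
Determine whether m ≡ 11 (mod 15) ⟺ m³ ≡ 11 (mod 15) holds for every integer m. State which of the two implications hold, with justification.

(⇒) Suppose m ≡ 11 (mod 15). Write m = 15j + 11. Then (15j + 11)³ = 3375j³ + 7425j² + 5445j + 1331 = 15(225j³ + 495j² + 363j + 88) + 11, so m³ ≡ 11 (mod 15).

(⇐) Conversely, suppose m³ ≡ 11 (mod 15). The only residue r in {0, …, 14} with r³ ≡ 11 (mod 15) is r = 11, so m ≡ 11 (mod 15).

The biconditional holds.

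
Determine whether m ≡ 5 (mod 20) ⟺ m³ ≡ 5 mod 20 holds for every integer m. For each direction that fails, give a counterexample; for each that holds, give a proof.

Both implications hold.

(⟹) Suppose m ≡ 5 (mod 20). Write m = 20j + 5. Then (20j + 5)³ = 8000j³ + 6000j² + 1500j + 125 = 20(400j³ + 300j² + 75j + 6) + 5, so m³ ≡ 5 (mod 20).

(⟸) Conversely, suppose m³ ≡ 5 (mod 20). The only residue r in {0, …, 19} with r³ ≡ 5 (mod 20) is r = 5, so m ≡ 5 (mod 20).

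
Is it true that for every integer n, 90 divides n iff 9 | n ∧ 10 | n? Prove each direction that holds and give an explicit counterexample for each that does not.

(→) If 90 ∣ n, write n = 90q. Since 90 = 10·9, n = 9·(10q), so 9 ∣ n; and since 90 = 9·10, n = 10·(9q), so 10 ∣ n.

(←) Suppose 9 ∣ n and 10 ∣ n. Any common multiple of 9 and 10 is a multiple of their lcm; here gcd(9, 10) = 1, so lcm(9, 10) = 9·10 = 90, so 90 ∣ n.

Equivalent; both directions hold.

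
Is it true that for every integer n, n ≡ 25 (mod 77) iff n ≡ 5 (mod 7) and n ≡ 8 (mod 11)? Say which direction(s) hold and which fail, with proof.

Neither direction holds.

(→) This fails: n = 25 gives 25 ≡ 25 (mod 77) but 25 ≡ 4 (mod 7), so the conjunction on the right does not hold.

(←) This fails: n = 19 satisfies both congruences on the right (19 ≡ 5 mod 7 and 19 ≡ 8 mod 11) yet 19 ≡ 19 (mod 77), not 25.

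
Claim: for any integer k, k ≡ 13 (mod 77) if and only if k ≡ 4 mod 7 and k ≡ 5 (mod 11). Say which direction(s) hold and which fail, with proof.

Forward direction. This fails: k = 13 gives 13 ≡ 13 (mod 77) but 13 ≡ 6 (mod 7), so the conjunction on the right does not hold.

Converse. This fails: k = 60 satisfies both congruences on the right (60 ≡ 4 mod 7 and 60 ≡ 5 mod 11) yet 60 ≡ 60 (mod 77), not 13.

Neither direction holds.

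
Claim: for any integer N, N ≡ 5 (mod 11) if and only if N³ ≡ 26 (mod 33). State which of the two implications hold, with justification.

Only the reverse direction holds.

(←) The residues r modulo 33 with r³ ≡ 26 (mod 33) are exactly {5}, and each is ≡ 5 (mod 11).

(→) This fails: take N = 16. Then 16 ≡ 5 (mod 11), but 16³ = 4096 ≡ 4 (mod 33), not 26.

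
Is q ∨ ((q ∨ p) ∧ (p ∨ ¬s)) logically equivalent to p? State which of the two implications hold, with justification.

(→) This fails. Under p = F, q = T, s = F, the left side is true but the right side is false.

(←) Assume the antecedent. If p is true, q ∨ ((q ∨ p) ∧ (p ∨ ¬s)) reduces to true regardless of the other variables. If p is false, the antecedent cannot hold. Either way q ∨ ((q ∨ p) ∧ (p ∨ ¬s)) holds.

Only the converse holds.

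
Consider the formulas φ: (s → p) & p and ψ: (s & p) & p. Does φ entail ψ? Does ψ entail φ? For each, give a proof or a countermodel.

Only the converse holds.

Forward direction. This fails. Under s = F, p = T, the left side is true but the right side is false.

Converse. Assume the antecedent. If s is true, the antecedent forces (s = T, p = T), and (s → p) & p holds there. If s is false, the antecedent cannot hold. Either way (s → p) & p holds.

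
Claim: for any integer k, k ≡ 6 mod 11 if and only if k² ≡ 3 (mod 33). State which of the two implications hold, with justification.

Forward direction. This fails: take k = 17. Then 17 ≡ 6 (mod 11), but 17² = 289 ≡ 25 (mod 33), not 3.

Converse. This fails: take k = 27. Then 27² = 729 ≡ 3 (mod 33), yet 27 ≡ 5 (mod 11), not 6.

Neither direction holds.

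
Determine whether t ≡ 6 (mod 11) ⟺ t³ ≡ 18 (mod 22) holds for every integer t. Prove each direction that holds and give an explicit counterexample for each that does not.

(⟹) This fails: take t = 17. Then 17 ≡ 6 (mod 11), but 17³ = 4913 ≡ 7 (mod 22), not 18.

(⟸) Conversely, the residues r modulo 22 with r³ ≡ 18 (mod 22) are exactly {6}, and each is ≡ 6 (mod 11).

(⇒) fails; (⇐) holds.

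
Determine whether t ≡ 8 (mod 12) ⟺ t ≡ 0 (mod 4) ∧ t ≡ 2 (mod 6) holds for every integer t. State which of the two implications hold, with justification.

Forward direction. Suppose t ≡ 8 (mod 12); write t = 12j + 8. Since 4 ∣ 12, reducing mod 4 gives t ≡ 8 ≡ 0 (mod 4); since 6 ∣ 12, reducing mod 6 gives t ≡ 8 ≡ 2 (mod 6).

Converse. If t ≡ 0 (mod 4) and t ≡ 2 (mod 6), then by the Chinese remainder theorem t ≡ 8 (mod 12). This is exactly t ≡ 8 (mod 12).

Both implications hold.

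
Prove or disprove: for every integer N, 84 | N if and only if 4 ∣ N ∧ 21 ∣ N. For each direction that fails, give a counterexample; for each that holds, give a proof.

Both directions hold; the statement is true.

[⇒] If 84 ∣ N, write N = 84q. Since 84 = 21·4, N = 4·(21q), so 4 ∣ N; and since 84 = 4·21, N = 21·(4q), so 21 ∣ N.

[⇐] Suppose 4 ∣ N and 21 ∣ N. Any common multiple of 4 and 21 is a multiple of their lcm; here gcd(4, 21) = 1, so lcm(4, 21) = 4·21 = 84, so 84 ∣ N.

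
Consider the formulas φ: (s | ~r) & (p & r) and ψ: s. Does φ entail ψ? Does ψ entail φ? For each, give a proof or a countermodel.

[⇒] Assume the antecedent. If p is true, the antecedent forces (p = T, r = T, s = T), and s holds there. If p is false, the antecedent cannot hold. Either way s holds.

[⇐] This fails. Under p = F, r = F, s = T, the left side is false but the right side is true.

Not equivalent: only (⇒) holds.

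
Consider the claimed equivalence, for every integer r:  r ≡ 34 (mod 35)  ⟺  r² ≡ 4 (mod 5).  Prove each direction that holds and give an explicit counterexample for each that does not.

(⟹) This fails: take r = 34. Then 34 ≡ 34 (mod 35), but 34² = 1156 ≡ 1 (mod 5), not 4.

(⟸) This fails: take r = 2. Then 2² = 4 ≡ 4 (mod 5), yet 2 ≡ 2 (mod 35), not 34.

Neither implication holds.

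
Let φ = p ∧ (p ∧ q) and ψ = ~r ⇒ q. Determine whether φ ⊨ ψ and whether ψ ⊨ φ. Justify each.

Only the forward direction holds.

(←) This fails. Under r = T, q = F, p = F, the left side is false but the right side is true.

(→) Assume the antecedent. If r is true, ~r ⇒ q reduces to true regardless of the other variables. If r is false, the antecedent forces (r = F, q = T, p = T), and ~r ⇒ q holds there. Either way ~r ⇒ q holds.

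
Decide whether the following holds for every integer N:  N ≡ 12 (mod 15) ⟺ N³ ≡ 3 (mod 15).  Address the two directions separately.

[⇒] Suppose N ≡ 12 (mod 15). Write N = 15j + 12. Then (15j + 12)³ = 3375j³ + 8100j² + 6480j + 1728 = 15(225j³ + 540j² + 432j + 115) + 3, so N³ ≡ 3 (mod 15).

[⇐] Conversely, suppose N³ ≡ 3 (mod 15). The only residue r in {0, …, 14} with r³ ≡ 3 (mod 15) is r = 12, so N ≡ 12 (mod 15).

Both directions hold.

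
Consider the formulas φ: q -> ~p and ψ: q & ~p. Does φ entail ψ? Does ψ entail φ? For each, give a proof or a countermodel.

Only the reverse direction holds.

(⟸) Assume the antecedent. If q is true, the antecedent forces (q = T, p = F), and q -> ~p holds there. If q is false, the antecedent cannot hold. Either way q -> ~p holds.

(⟹) This fails. Under q = F, p = F, the left side is true but the right side is false.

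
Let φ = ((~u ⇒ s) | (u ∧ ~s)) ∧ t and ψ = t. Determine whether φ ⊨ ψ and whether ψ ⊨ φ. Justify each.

The forward direction holds; the converse fails.

(⟹) Assume the antecedent. If u is true, the antecedent forces (u = T, t = T, s = F) or (u = T, t = T, s = T), and t holds there. If u is false, the antecedent forces (u = F, t = T, s = T), and t holds there. Either way t holds.

(⟸) This fails. Under u = F, t = T, s = F, the left side is false but the right side is true.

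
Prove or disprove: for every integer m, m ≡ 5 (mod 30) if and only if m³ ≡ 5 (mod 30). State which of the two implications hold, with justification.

Both implications hold.

(⟹) Suppose m ≡ 5 (mod 30). Write m = 30j + 5. Then (30j + 5)³ = 27000j³ + 13500j² + 2250j + 125 = 30(900j³ + 450j² + 75j + 4) + 5, so m³ ≡ 5 (mod 30).

(⟸) Conversely, suppose m³ ≡ 5 (mod 30). The only residue r in {0, …, 29} with r³ ≡ 5 (mod 30) is r = 5, so m ≡ 5 (mod 30).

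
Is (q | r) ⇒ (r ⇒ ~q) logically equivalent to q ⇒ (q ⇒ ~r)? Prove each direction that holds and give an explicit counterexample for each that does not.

(⟸) Assume the antecedent. If r is true, the antecedent forces (r = T, q = F), and (q | r) ⇒ (r ⇒ ~q) holds there. If r is false, (q | r) ⇒ (r ⇒ ~q) reduces to true regardless of the other variables. Either way (q | r) ⇒ (r ⇒ ~q) holds.

(⟹) Assume the antecedent. If r is true, the antecedent forces (r = T, q = F), and q ⇒ (q ⇒ ~r) holds there. If r is false, q ⇒ (q ⇒ ~r) reduces to true regardless of the other variables. Either way q ⇒ (q ⇒ ~r) holds.

The biconditional holds.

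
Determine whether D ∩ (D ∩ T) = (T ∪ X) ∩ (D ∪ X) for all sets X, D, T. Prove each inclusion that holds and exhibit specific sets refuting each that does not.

(⊆) holds; (⊇) fails.

(⊆) Let x ∈ D ∩ (D ∩ T). Then either x ∈ D ∩ T and x ∉ X; or x ∈ X ∩ D ∩ T. In each case x ∈ (T ∪ X) ∩ (D ∪ X), so D ∩ (D ∩ T) ⊆ (T ∪ X) ∩ (D ∪ X).

(⊇) This inclusion fails. Take X = {1}, D = ∅, T = ∅; then 1 ∈ (T ∪ X) ∩ (D ∪ X) but 1 ∉ D ∩ (D ∩ T).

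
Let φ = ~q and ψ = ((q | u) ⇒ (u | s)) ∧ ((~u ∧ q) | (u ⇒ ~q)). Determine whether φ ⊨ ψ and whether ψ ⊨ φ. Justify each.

(←) This fails. Under q = T, s = T, u = F, the left side is false but the right side is true.

(→) Assume the antecedent. If q is true, the antecedent cannot hold. If q is false, the consequent reduces to true regardless of the other variables. Either way the consequent holds.

(⇒) holds; (⇐) fails.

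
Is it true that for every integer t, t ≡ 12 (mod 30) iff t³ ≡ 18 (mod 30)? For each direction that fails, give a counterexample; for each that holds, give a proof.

Both directions hold; the statement is true.

[⇒] Suppose t ≡ 12 (mod 30). Write t = 30j + 12. Then (30j + 12)³ = 27000j³ + 32400j² + 12960j + 1728 = 30(900j³ + 1080j² + 432j + 57) + 18, so t³ ≡ 18 (mod 30).

[⇐] Conversely, suppose t³ ≡ 18 (mod 30). The only residue r in {0, …, 29} with r³ ≡ 18 (mod 30) is r = 12, so t ≡ 12 (mod 30).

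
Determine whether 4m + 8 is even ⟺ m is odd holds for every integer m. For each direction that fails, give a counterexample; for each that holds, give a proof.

Only the converse holds.

Forward direction. This fails: take m = 0. Then 4m + 8 = 8, which is even, yet m = 0 is even, not odd.

Converse. Suppose m is odd. Since 4 is even, 4m is even for every m, so 4m + 8 has the same parity as 8, which is even. Hence 4m + 8 is even.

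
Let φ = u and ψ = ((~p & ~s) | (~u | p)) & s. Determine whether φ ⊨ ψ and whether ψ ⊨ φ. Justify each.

(→) This fails. Under s = F, u = T, p = F, the left side is true but the right side is false.

(←) This fails. Under s = T, u = F, p = F, the left side is false but the right side is true.

Both directions fail.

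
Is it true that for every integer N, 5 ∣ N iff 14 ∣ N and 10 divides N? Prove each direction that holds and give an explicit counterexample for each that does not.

Only the converse holds.

(→) This fails: take N = 5. Certainly 5 ∣ 5, but 14 ∤ 5.

(←) Suppose 14 ∣ N and 10 ∣ N. Any common multiple of 14 and 10 is a multiple of their lcm; here lcm(14, 10) = 14·10/gcd(14, 10) = 140/2 = 70, so 70 ∣ N. Since 5 ∣ 70, it follows that 5 ∣ N.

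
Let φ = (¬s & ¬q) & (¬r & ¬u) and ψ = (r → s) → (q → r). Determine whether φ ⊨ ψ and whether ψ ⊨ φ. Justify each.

The forward direction holds; the converse fails.

(⇒) Assume the antecedent. If u is true, the antecedent cannot hold. If u is false, the antecedent forces (u = F, r = F, q = F, s = F), and (r → s) → (q → r) holds there. Either way (r → s) → (q → r) holds.

(⇐) This fails. Under u = T, r = F, q = F, s = F, the left side is false but the right side is true.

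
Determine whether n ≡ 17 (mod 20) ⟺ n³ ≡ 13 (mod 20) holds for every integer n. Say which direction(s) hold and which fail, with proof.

Equivalent; both directions hold.

(⟹) Suppose n ≡ 17 (mod 20). Write n = 20j + 17. Then (20j + 17)³ = 8000j³ + 20400j² + 17340j + 4913 = 20(400j³ + 1020j² + 867j + 245) + 13, so n³ ≡ 13 (mod 20).

(⟸) Conversely, suppose n³ ≡ 13 (mod 20). The only residue r in {0, …, 19} with r³ ≡ 13 (mod 20) is r = 17, so n ≡ 17 (mod 20).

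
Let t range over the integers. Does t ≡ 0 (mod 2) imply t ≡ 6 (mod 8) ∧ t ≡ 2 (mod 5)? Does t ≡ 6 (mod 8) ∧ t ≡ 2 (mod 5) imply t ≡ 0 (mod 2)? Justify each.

Only the converse holds.

(→) This fails: t = 0 gives 0 ≡ 0 (mod 2) but 0 ≡ 0 (mod 8), so the conjunction on the right does not hold.

(←) Conversely, if t ≡ 6 (mod 8) and t ≡ 2 (mod 5), then by the Chinese remainder theorem t ≡ 22 (mod 40). Since 22 ≡ 0 (mod 2) and 2 ∣ 40, we get t ≡ 0 (mod 2).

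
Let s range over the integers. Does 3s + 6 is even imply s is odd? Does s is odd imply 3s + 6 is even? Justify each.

(→) This fails: s = 4 gives 3s + 6 = 18, which is even, but 4 is even, not odd.

(←) This also fails: s = 3 is odd, but 3s + 6 = 15 is odd, not even.

Neither direction holds.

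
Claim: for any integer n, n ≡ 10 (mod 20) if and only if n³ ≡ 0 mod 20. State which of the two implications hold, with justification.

[⇐] This fails: take n = 0. Then 0³ = 0 ≡ 0 (mod 20), yet 0 ≡ 0 (mod 20), not 10.

[⇒] Suppose n ≡ 10 (mod 20). Write n = 20j + 10. Then (20j + 10)³ = 8000j³ + 12000j² + 6000j + 1000 = 20(400j³ + 600j² + 300j + 50) + 0, so n³ ≡ 0 (mod 20).

Only the forward direction holds.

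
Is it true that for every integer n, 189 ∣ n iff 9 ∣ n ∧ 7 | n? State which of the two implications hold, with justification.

(⇒) If 189 ∣ n, write n = 189q. Since 189 = 21·9, n = 9·(21q), so 9 ∣ n; and since 189 = 27·7, n = 7·(27q), so 7 ∣ n.

(⇐) This fails: take n = 63. Both 9 ∣ 63 and 7 ∣ 63, yet 63 is not a multiple of 189 (since 63 = 0·189 + 63), so 189 ∤ 63.

Not equivalent: only (⇒) holds.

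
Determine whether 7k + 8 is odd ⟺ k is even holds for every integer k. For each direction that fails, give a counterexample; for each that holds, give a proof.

(⇒) This fails: k = 3 gives 7k + 8 = 29, which is odd, but 3 is odd, not even.

(⇐) This also fails: k = 4 is even, but 7k + 8 = 36 is even, not odd.

(⇒) fails and (⇐) fails.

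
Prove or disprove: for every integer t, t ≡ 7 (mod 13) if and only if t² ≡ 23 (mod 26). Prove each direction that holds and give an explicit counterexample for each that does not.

(⟹) This fails: take t = 20. Then 20 ≡ 7 (mod 13), but 20² = 400 ≡ 10 (mod 26), not 23.

(⟸) This fails: take t = 19. Then 19² = 361 ≡ 23 (mod 26), yet 19 ≡ 6 (mod 13), not 7.

Both directions fail.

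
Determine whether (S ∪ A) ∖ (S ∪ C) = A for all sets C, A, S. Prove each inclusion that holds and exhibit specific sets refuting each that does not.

(⟹) Let x ∈ (S ∪ A) ∖ (S ∪ C). Then x ∈ A and x ∉ C, S, from which x ∈ A.

(⟸) This inclusion fails. Take C = {1}, A = {1}, S = ∅; then 1 ∈ A but 1 ∉ (S ∪ A) ∖ (S ∪ C).

(⊆) holds; (⊇) fails.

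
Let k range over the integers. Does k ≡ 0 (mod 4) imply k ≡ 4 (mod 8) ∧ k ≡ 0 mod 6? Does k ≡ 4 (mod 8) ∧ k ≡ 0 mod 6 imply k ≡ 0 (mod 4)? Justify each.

(→) This fails: k = 0 gives 0 ≡ 0 (mod 4) but 0 ≡ 0 (mod 8), so the conjunction on the right does not hold.

(←) Conversely, if k ≡ 4 (mod 8) and k ≡ 0 (mod 6), then by the Chinese remainder theorem k ≡ 12 (mod 24). Since 12 ≡ 0 (mod 4) and 4 ∣ 24, we get k ≡ 0 (mod 4).

Not equivalent: only (⇐) holds.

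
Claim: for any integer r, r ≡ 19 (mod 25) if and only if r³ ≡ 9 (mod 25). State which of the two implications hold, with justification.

(⟹) Suppose r ≡ 19 (mod 25). Write r = 25j + 19. Then (25j + 19)³ = 15625j³ + 35625j² + 27075j + 6859 = 25(625j³ + 1425j² + 1083j + 274) + 9, so r³ ≡ 9 (mod 25).

(⟸) Conversely, suppose r³ ≡ 9 (mod 25). The only residue r in {0, …, 24} with r³ ≡ 9 (mod 25) is r = 19, so r ≡ 19 (mod 25).

The biconditional holds.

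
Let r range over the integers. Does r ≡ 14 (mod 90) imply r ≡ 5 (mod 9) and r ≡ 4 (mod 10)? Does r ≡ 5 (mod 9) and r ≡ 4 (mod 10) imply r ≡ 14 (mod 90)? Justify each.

(⇐) If r ≡ 5 (mod 9) and r ≡ 4 (mod 10), then by the Chinese remainder theorem r ≡ 14 (mod 90). This is exactly r ≡ 14 (mod 90).

(⇒) Suppose r ≡ 14 (mod 90); write r = 90j + 14. Since 9 ∣ 90, reducing mod 9 gives r ≡ 14 ≡ 5 (mod 9); since 10 ∣ 90, reducing mod 10 gives r ≡ 14 ≡ 4 (mod 10).

The biconditional holds.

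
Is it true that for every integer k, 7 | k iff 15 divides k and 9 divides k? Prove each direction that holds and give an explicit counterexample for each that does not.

Neither implication holds.

(⇒) This fails: take k = 7. Certainly 7 ∣ 7, but 15 ∤ 7.

(⇐) This fails: take k = 45. Both 15 ∣ 45 and 9 ∣ 45, yet 45 is not a multiple of 7 (since 45 = 6·7 + 3), so 7 ∤ 45.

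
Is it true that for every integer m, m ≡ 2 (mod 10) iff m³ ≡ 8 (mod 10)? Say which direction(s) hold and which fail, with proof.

Both directions hold; the statement is true.

[⇒] Suppose m ≡ 2 (mod 10). Write m = 10j + 2. Then (10j + 2)³ = 1000j³ + 600j² + 120j + 8 = 10(100j³ + 60j² + 12j) + 8, so m³ ≡ 8 (mod 10).

[⇐] Conversely, suppose m³ ≡ 8 (mod 10). The only residue r in {0, …, 9} with r³ ≡ 8 (mod 10) is r = 2, so m ≡ 2 (mod 10).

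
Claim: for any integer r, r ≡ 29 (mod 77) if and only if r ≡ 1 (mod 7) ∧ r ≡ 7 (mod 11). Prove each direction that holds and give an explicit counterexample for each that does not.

(⇒) Suppose r ≡ 29 (mod 77); write r = 77j + 29. Since 7 ∣ 77, reducing mod 7 gives r ≡ 29 ≡ 1 (mod 7); since 11 ∣ 77, reducing mod 11 gives r ≡ 29 ≡ 7 (mod 11).

(⇐) Conversely, if r ≡ 1 (mod 7) and r ≡ 7 (mod 11), then by the Chinese remainder theorem r ≡ 29 (mod 77). This is exactly r ≡ 29 (mod 77).

The biconditional holds.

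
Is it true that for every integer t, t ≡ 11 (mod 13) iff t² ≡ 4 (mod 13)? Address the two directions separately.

(⇒) Suppose t ≡ 11 (mod 13). Write t = 13j + 11. Then (13j + 11)² = 169j² + 286j + 121 = 13(13j² + 22j + 9) + 4, so t² ≡ 4 (mod 13).

(⇐) This fails: take t = 2. Then 2² = 4 ≡ 4 (mod 13), yet 2 ≡ 2 (mod 13), not 11.

The forward direction holds; the converse fails.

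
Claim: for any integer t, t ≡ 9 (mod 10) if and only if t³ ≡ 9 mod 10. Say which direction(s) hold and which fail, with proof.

Equivalent; both directions hold.

(⟸) Suppose t³ ≡ 9 (mod 10). The only residue r in {0, …, 9} with r³ ≡ 9 (mod 10) is r = 9, so t ≡ 9 (mod 10).

(⟹) Suppose t ≡ 9 (mod 10). Write t = 10j + 9. Then (10j + 9)³ = 1000j³ + 2700j² + 2430j + 729 = 10(100j³ + 270j² + 243j + 72) + 9, so t³ ≡ 9 (mod 10).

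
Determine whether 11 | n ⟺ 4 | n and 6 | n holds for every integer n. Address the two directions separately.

Both directions fail.

(→) This fails: take n = 11. Certainly 11 ∣ 11, but 4 ∤ 11.

(←) This fails: take n = 12. Both 4 ∣ 12 and 6 ∣ 12, yet 12 is not a multiple of 11 (since 12 = 1·11 + 1), so 11 ∤ 12.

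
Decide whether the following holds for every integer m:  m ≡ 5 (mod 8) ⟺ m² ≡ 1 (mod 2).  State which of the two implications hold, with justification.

(⟸) This fails: take m = 1. Then 1² = 1 ≡ 1 (mod 2), yet 1 ≡ 1 (mod 8), not 5.

(⟹) Suppose m ≡ 5 (mod 8). Then m² ≡ 5² = 25 (mod 8), and since 2 ∣ 8, also m² ≡ 1 (mod 2).

Only the forward direction holds.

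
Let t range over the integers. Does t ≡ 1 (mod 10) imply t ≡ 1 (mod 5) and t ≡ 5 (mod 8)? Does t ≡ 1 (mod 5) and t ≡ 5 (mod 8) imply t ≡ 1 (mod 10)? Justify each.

Not equivalent: only (⇐) holds.

Forward direction. This fails: t = 1 gives 1 ≡ 1 (mod 10) but 1 ≡ 1 (mod 8), so the conjunction on the right does not hold.

Converse. If t ≡ 1 (mod 5) and t ≡ 5 (mod 8), then by the Chinese remainder theorem t ≡ 21 (mod 40). Since 21 ≡ 1 (mod 10) and 10 ∣ 40, we get t ≡ 1 (mod 10).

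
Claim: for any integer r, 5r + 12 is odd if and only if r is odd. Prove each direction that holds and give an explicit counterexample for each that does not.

Both implications hold.

(⟹) Suppose 5r + 12 is odd. Since 5 is odd, 5r and r have the same parity, so 5r + 12 ≡ r + 12 (mod 2). As 12 is even, 5r + 12 is odd exactly when r is odd. Thus r is odd.

(⟸) Conversely, suppose r is odd; write r = 2j + 1. Then 5r + 12 = 5·(2j + 1) + 12 = 2·5j + 17, which is odd.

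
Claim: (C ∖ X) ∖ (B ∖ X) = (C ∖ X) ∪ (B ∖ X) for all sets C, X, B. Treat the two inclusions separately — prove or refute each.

(⊆) Let x ∈ (C ∖ X) ∖ (B ∖ X). Then x ∈ C and x ∉ X, B, from which x ∈ (C ∖ X) ∪ (B ∖ X).

(⊇) This inclusion fails. Take C = ∅, X = ∅, B = {1}; then 1 ∈ (C ∖ X) ∪ (B ∖ X) but 1 ∉ (C ∖ X) ∖ (B ∖ X).

The sets are not equal: only the forward inclusion holds.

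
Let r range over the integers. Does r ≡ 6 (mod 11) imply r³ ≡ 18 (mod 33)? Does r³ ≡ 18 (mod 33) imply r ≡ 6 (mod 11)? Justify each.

Forward direction. This fails: take r = 17. Then 17 ≡ 6 (mod 11), but 17³ = 4913 ≡ 29 (mod 33), not 18.

Converse. The residues r modulo 33 with r³ ≡ 18 (mod 33) are exactly {6}, and each is ≡ 6 (mod 11).

The forward direction fails; the converse holds.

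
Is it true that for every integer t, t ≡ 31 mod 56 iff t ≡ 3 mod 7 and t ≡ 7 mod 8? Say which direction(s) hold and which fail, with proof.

(⇐) If t ≡ 3 (mod 7) and t ≡ 7 (mod 8), then by the Chinese remainder theorem t ≡ 31 (mod 56). This is exactly t ≡ 31 (mod 56).

(⇒) Suppose t ≡ 31 (mod 56); write t = 56j + 31. Since 7 ∣ 56, reducing mod 7 gives t ≡ 31 ≡ 3 (mod 7); since 8 ∣ 56, reducing mod 8 gives t ≡ 31 ≡ 7 (mod 8).

Both directions hold.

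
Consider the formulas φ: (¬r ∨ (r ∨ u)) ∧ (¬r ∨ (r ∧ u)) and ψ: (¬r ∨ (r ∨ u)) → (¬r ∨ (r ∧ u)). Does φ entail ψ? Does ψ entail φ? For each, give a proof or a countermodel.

Both directions hold.

Converse. Assume the antecedent. If u is true, the consequent reduces to true regardless of the other variables. If u is false, the antecedent forces (u = F, r = F), and the consequent holds there. Either way the consequent holds.

Forward direction. Assume the antecedent. If u is true, the consequent reduces to true regardless of the other variables. If u is false, the antecedent forces (u = F, r = F), and the consequent holds there. Either way the consequent holds.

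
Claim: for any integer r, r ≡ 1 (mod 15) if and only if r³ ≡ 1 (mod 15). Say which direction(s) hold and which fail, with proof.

(⇒) Suppose r ≡ 1 (mod 15). Write r = 15j + 1. Then (15j + 1)³ = 3375j³ + 675j² + 45j + 1 = 15(225j³ + 45j² + 3j) + 1, so r³ ≡ 1 (mod 15).

(⇐) Conversely, suppose r³ ≡ 1 (mod 15). The only residue r in {0, …, 14} with r³ ≡ 1 (mod 15) is r = 1, so r ≡ 1 (mod 15).

Both directions hold.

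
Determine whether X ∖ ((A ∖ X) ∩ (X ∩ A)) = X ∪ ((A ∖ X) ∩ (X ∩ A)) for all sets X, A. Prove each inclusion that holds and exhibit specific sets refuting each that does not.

Both inclusions hold; the sets are equal.

Forward inclusion. Let x ∈ X ∖ ((A ∖ X) ∩ (X ∩ A)). Then either x ∈ X and x ∉ A; or x ∈ X ∩ A. In each case x ∈ X ∪ ((A ∖ X) ∩ (X ∩ A)), so X ∖ ((A ∖ X) ∩ (X ∩ A)) ⊆ X ∪ ((A ∖ X) ∩ (X ∩ A)).

Reverse inclusion. Let x ∈ X ∪ ((A ∖ X) ∩ (X ∩ A)). Then either x ∈ X and x ∉ A; or x ∈ X ∩ A. In each case x ∈ X ∖ ((A ∖ X) ∩ (X ∩ A)), so X ∪ ((A ∖ X) ∩ (X ∩ A)) ⊆ X ∖ ((A ∖ X) ∩ (X ∩ A)).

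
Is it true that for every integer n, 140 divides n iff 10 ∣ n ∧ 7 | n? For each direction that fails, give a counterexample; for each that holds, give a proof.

Not equivalent: only (⇒) holds.

(→) If 140 ∣ n, write n = 140q. Since 140 = 14·10, n = 10·(14q), so 10 ∣ n; and since 140 = 20·7, n = 7·(20q), so 7 ∣ n.

(←) This fails: take n = 70. Both 10 ∣ 70 and 7 ∣ 70, yet 70 is not a multiple of 140 (since 70 = 0·140 + 70), so 140 ∤ 70.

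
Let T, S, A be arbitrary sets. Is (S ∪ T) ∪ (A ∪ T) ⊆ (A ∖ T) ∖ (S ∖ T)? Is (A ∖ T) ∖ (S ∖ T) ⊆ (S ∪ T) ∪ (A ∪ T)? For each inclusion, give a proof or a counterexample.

(⊆) This inclusion fails. Take T = {1}, S = ∅, A = ∅; then 1 ∈ (S ∪ T) ∪ (A ∪ T) but 1 ∉ (A ∖ T) ∖ (S ∖ T).

(⊇) Let x ∈ (A ∖ T) ∖ (S ∖ T). Then x ∈ A and x ∉ T, S, from which x ∈ (S ∪ T) ∪ (A ∪ T).

Only the reverse inclusion holds.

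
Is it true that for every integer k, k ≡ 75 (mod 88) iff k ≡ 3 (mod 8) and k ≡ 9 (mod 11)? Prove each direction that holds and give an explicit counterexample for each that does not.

Equivalent; both directions hold.

(←) If k ≡ 3 (mod 8) and k ≡ 9 (mod 11), then by the Chinese remainder theorem k ≡ 75 (mod 88). This is exactly k ≡ 75 (mod 88).

(→) Suppose k ≡ 75 (mod 88); write k = 88j + 75. Since 8 ∣ 88, reducing mod 8 gives k ≡ 75 ≡ 3 (mod 8); since 11 ∣ 88, reducing mod 11 gives k ≡ 75 ≡ 9 (mod 11).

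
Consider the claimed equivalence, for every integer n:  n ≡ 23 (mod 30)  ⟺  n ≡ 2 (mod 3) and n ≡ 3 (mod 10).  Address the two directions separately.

Both implications hold.

(→) Suppose n ≡ 23 (mod 30); write n = 30j + 23. Since 3 ∣ 30, reducing mod 3 gives n ≡ 23 ≡ 2 (mod 3); since 10 ∣ 30, reducing mod 10 gives n ≡ 23 ≡ 3 (mod 10).

(←) Conversely, if n ≡ 2 (mod 3) and n ≡ 3 (mod 10), then by the Chinese remainder theorem n ≡ 23 (mod 30). This is exactly n ≡ 23 (mod 30).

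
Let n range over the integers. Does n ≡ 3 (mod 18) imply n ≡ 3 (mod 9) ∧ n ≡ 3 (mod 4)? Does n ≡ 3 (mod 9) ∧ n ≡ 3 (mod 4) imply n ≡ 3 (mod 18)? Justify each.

(⇒) This fails: n = 21 gives 21 ≡ 3 (mod 18) but 21 ≡ 1 (mod 4), so the conjunction on the right does not hold.

(⇐) Conversely, if n ≡ 3 (mod 9) and n ≡ 3 (mod 4), then by the Chinese remainder theorem n ≡ 3 (mod 36). Since 3 ≡ 3 (mod 18) and 18 ∣ 36, we get n ≡ 3 (mod 18).

The forward direction fails; the converse holds.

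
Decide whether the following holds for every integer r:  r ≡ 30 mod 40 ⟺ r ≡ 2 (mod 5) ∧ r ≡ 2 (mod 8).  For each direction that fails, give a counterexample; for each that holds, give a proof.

Forward direction. This fails: r = 30 gives 30 ≡ 30 (mod 40) but 30 ≡ 0 (mod 5), so the conjunction on the right does not hold.

Converse. This fails: r = 2 satisfies both congruences on the right (2 ≡ 2 mod 5 and 2 ≡ 2 mod 8) yet 2 ≡ 2 (mod 40), not 30.

Neither implication holds.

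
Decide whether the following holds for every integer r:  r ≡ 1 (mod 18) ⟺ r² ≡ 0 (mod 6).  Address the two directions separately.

(⇒) fails and (⇐) fails.

Forward direction. This fails: take r = 1. Then 1 ≡ 1 (mod 18), but 1² = 1 ≡ 1 (mod 6), not 0.

Converse. This fails: take r = 0. Then 0² = 0 ≡ 0 (mod 6), yet 0 ≡ 0 (mod 18), not 1.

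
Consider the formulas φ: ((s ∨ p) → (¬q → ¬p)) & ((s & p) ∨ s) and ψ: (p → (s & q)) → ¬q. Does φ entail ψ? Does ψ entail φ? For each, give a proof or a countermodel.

(→) This fails. Under q = T, s = T, p = F, the left side is true but the right side is false.

(←) This fails. Under q = F, s = F, p = F, the left side is false but the right side is true.

Both directions fail.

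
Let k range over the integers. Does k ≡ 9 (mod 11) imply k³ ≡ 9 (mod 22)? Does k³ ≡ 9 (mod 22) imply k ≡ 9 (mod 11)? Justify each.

Forward direction. This fails: take k = 9. Then 9 ≡ 9 (mod 11), but 9³ = 729 ≡ 3 (mod 22), not 9.

Converse. This fails: take k = 15. Then 15³ = 3375 ≡ 9 (mod 22), yet 15 ≡ 4 (mod 11), not 9.

Neither implication holds.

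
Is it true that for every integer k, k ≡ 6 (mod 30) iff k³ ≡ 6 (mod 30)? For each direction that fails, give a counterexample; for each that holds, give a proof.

[⇒] Suppose k ≡ 6 (mod 30). Write k = 30j + 6. Then (30j + 6)³ = 27000j³ + 16200j² + 3240j + 216 = 30(900j³ + 540j² + 108j + 7) + 6, so k³ ≡ 6 (mod 30).

[⇐] Conversely, suppose k³ ≡ 6 (mod 30). The only residue r in {0, …, 29} with r³ ≡ 6 (mod 30) is r = 6, so k ≡ 6 (mod 30).

Equivalent; both directions hold.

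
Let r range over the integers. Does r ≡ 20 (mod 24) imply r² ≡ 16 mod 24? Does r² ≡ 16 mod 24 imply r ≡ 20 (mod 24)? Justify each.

Only the forward implication holds.

(⇒) Suppose r ≡ 20 (mod 24). Write r = 24j + 20. Then (24j + 20)² = 576j² + 960j + 400 = 24(24j² + 40j + 16) + 16, so r² ≡ 16 (mod 24).

(⇐) This fails: take r = 4. Then 4² = 16 ≡ 16 (mod 24), yet 4 ≡ 4 (mod 24), not 20.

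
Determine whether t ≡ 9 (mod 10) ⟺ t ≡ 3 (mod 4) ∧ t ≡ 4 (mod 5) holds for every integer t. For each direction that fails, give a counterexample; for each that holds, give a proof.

(→) This fails: t = 9 gives 9 ≡ 9 (mod 10) but 9 ≡ 1 (mod 4), so the conjunction on the right does not hold.

(←) Conversely, if t ≡ 3 (mod 4) and t ≡ 4 (mod 5), then by the Chinese remainder theorem t ≡ 19 (mod 20). Since 19 ≡ 9 (mod 10) and 10 ∣ 20, we get t ≡ 9 (mod 10).

Not equivalent: only (⇐) holds.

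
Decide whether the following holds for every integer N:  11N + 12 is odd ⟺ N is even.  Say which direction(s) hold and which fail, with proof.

Neither implication holds.

(→) This fails: N = 1 gives 11N + 12 = 23, which is odd, but 1 is odd, not even.

(←) This also fails: N = 2 is even, but 11N + 12 = 34 is even, not odd.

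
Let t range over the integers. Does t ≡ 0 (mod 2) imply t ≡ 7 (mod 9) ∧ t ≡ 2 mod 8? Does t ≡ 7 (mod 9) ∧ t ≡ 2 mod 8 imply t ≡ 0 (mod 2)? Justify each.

Forward direction. This fails: t = 0 gives 0 ≡ 0 (mod 2) but 0 ≡ 0 (mod 9), so the conjunction on the right does not hold.

Converse. If t ≡ 7 (mod 9) and t ≡ 2 (mod 8), then by the Chinese remainder theorem t ≡ 34 (mod 72). Since 34 ≡ 0 (mod 2) and 2 ∣ 72, we get t ≡ 0 (mod 2).

Only the converse holds.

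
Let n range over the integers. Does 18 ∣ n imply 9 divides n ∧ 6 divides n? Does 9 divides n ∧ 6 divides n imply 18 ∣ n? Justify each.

Forward direction. If 18 ∣ n, write n = 18q. Since 18 = 2·9, n = 9·(2q), so 9 ∣ n; and since 18 = 3·6, n = 6·(3q), so 6 ∣ n.

Converse. Suppose 9 ∣ n and 6 ∣ n. Any common multiple of 9 and 6 is a multiple of their lcm; here lcm(9, 6) = 9·6/gcd(9, 6) = 54/3 = 18, so 18 ∣ n.

Equivalent; both directions hold.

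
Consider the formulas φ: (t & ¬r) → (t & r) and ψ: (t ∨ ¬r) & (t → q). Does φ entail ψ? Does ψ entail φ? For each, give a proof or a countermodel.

(⇒) fails and (⇐) fails.

Forward direction. This fails. Under q = F, r = T, t = F, the left side is true but the right side is false.

Converse. This fails. Under q = T, r = F, t = T, the left side is false but the right side is true.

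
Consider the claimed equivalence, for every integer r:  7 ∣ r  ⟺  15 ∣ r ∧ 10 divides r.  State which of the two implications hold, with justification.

(⇒) fails and (⇐) fails.

(→) This fails: take r = 7. Certainly 7 ∣ 7, but 15 ∤ 7.

(←) This fails: take r = 30. Both 15 ∣ 30 and 10 ∣ 30, yet 30 is not a multiple of 7 (since 30 = 4·7 + 2), so 7 ∤ 30.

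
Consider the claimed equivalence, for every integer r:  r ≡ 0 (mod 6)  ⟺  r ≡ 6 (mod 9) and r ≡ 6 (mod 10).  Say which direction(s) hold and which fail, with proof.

The forward direction fails; the converse holds.

Forward direction. This fails: r = 0 gives 0 ≡ 0 (mod 6) but 0 ≡ 0 (mod 9), so the conjunction on the right does not hold.

Converse. If r ≡ 6 (mod 9) and r ≡ 6 (mod 10), then by the Chinese remainder theorem r ≡ 6 (mod 90). Since 6 ≡ 0 (mod 6) and 6 ∣ 90, we get r ≡ 0 (mod 6).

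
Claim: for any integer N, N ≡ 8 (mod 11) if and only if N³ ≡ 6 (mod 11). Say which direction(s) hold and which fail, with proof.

Equivalent; both directions hold.

(⇒) Suppose N ≡ 8 (mod 11). Write N = 11j + 8. Then (11j + 8)³ = 1331j³ + 2904j² + 2112j + 512 = 11(121j³ + 264j² + 192j + 46) + 6, so N³ ≡ 6 (mod 11).

(⇐) For the converse, argue contrapositively. If N ≢ 8 (mod 11), then N is congruent to one of 0, 1, 2, 3, 4, 5, 6, 7, 9, 10 modulo 11, and these give N³ ≡ 0, 1, 8, 5, 9, 4, 7, 2, 3, 10 respectively — never 6.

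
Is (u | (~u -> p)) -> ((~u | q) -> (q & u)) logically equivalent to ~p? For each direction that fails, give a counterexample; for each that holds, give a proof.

Not equivalent: only (⇐) holds.

[⇒] This fails. Under p = T, q = F, u = T, the left side is true but the right side is false.

[⇐] Assume the antecedent. If p is true, the antecedent cannot hold. If p is false, the consequent reduces to true regardless of the other variables. Either way the consequent holds.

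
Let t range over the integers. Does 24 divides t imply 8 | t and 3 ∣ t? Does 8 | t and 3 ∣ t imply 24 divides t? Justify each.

(⇒) If 24 ∣ t, write t = 24q. Since 24 = 3·8, t = 8·(3q), so 8 ∣ t; and since 24 = 8·3, t = 3·(8q), so 3 ∣ t.

(⇐) Suppose 8 ∣ t and 3 ∣ t. Any common multiple of 8 and 3 is a multiple of their lcm; here gcd(8, 3) = 1, so lcm(8, 3) = 8·3 = 24, so 24 ∣ t.

Equivalent; both directions hold.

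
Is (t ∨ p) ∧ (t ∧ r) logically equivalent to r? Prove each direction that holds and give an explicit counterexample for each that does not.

(⟹) Assume the antecedent. If p is true, the antecedent forces (p = T, r = T, t = T), and r holds there. If p is false, the antecedent forces (p = F, r = T, t = T), and r holds there. Either way r holds.

(⟸) This fails. Under p = F, r = T, t = F, the left side is false but the right side is true.

Only the forward direction holds.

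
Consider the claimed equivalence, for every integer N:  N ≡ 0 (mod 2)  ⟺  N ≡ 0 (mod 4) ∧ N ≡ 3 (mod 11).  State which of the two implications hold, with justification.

(→) This fails: N = 0 gives 0 ≡ 0 (mod 2) but 0 ≡ 0 (mod 11), so the conjunction on the right does not hold.

(←) Conversely, if N ≡ 0 (mod 4) and N ≡ 3 (mod 11), then by the Chinese remainder theorem N ≡ 36 (mod 44). Since 36 ≡ 0 (mod 2) and 2 ∣ 44, we get N ≡ 0 (mod 2).

Only the converse holds.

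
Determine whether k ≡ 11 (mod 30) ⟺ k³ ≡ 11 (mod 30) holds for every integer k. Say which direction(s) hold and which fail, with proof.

Both directions hold.

(⟹) Suppose k ≡ 11 (mod 30). Write k = 30j + 11. Then (30j + 11)³ = 27000j³ + 29700j² + 10890j + 1331 = 30(900j³ + 990j² + 363j + 44) + 11, so k³ ≡ 11 (mod 30).

(⟸) Conversely, suppose k³ ≡ 11 (mod 30). The only residue r in {0, …, 29} with r³ ≡ 11 (mod 30) is r = 11, so k ≡ 11 (mod 30).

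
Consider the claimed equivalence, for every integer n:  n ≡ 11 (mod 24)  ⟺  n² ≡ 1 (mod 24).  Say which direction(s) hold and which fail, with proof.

Only the forward direction holds.

(⟹) Suppose n ≡ 11 (mod 24). Write n = 24j + 11. Then (24j + 11)² = 576j² + 528j + 121 = 24(24j² + 22j + 5) + 1, so n² ≡ 1 (mod 24).

(⟸) This fails: take n = 1. Then 1² = 1 ≡ 1 (mod 24), yet 1 ≡ 1 (mod 24), not 11.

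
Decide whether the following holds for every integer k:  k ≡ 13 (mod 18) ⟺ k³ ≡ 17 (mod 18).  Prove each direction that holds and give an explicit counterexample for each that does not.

(→) This fails: take k = 13. Then 13 ≡ 13 (mod 18), but 13³ = 2197 ≡ 1 (mod 18), not 17.

(←) This fails: take k = 5. Then 5³ = 125 ≡ 17 (mod 18), yet 5 ≡ 5 (mod 18), not 13.

(⇒) fails and (⇐) fails.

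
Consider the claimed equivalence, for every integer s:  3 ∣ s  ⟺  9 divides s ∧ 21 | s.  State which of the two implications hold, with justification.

Not equivalent: only (⇐) holds.

[⇒] This fails: take s = 3. Certainly 3 ∣ 3, but 9 ∤ 3.

[⇐] Suppose 9 ∣ s and 21 ∣ s. Any common multiple of 9 and 21 is a multiple of their lcm; here lcm(9, 21) = 9·21/gcd(9, 21) = 189/3 = 63, so 63 ∣ s. Since 3 ∣ 63, it follows that 3 ∣ s.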